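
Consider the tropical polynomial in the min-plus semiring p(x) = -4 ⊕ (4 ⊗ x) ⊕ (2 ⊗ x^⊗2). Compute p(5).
p(5) = -4

A tropical monomial a ⊗ x^⊗i evaluates to a + i · x. Evaluating each term at x = 5:
  Term 0 contributes -4 + 0 · 5 = -4
  Term 1 contributes 4 + 1 · 5 = 9
  Term 2 contributes 2 + 2 · 5 = 12
p(5) = ⊕ of these = min[-4, 9, 12] = -4.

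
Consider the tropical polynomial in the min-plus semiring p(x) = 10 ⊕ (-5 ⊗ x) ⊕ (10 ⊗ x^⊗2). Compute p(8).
p(8) = 3

A tropical monomial a ⊗ x^⊗i evaluates to a + i · x. Evaluating each term at x = 8:
  Term 0 contributes 10 + 0 · 8 = 10
  Term 1 contributes -5 + 1 · 8 = 3
  Term 2 contributes 10 + 2 · 8 = 26
p(8) = ⊕ of these = min[10, 3, 26] = 3.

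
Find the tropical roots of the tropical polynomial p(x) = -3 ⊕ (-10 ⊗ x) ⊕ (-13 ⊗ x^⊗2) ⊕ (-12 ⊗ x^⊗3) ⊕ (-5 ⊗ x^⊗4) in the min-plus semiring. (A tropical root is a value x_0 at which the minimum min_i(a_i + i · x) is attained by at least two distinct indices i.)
Roots: {-7, -1, 3, 7}

Each tropical root is a break point of the lower envelope of the lines y = a_i + i · x (there are 5 lines, with slopes 0, 1, ..., 4). Only the lines that attain the minimum somewhere contribute to roots; other lines are dominated. Here the surviving (envelope) indices are i = 4, i = 3, i = 2, i = 1, i = 0.
Intersections between consecutive envelope lines give the roots: for adjacent envelope indices i < j the intersection is x = (a_i − a_j) / (j − i). Reading off the sorted break points: {-7, -1, 3, 7}.
Verification: at each break x_0, at least two indices attain the minimum of min_i(a_i + i · x_0).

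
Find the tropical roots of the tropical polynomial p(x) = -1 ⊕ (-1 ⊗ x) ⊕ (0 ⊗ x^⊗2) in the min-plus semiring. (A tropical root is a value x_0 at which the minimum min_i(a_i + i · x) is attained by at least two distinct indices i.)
Roots: {-1, 0}

Each tropical root is a break point of the lower envelope of the lines y = a_i + i · x (there are 3 lines, with slopes 0, 1, ..., 2). Only the lines that attain the minimum somewhere contribute to roots; other lines are dominated. Here the surviving (envelope) indices are i = 2, i = 1, i = 0.
Intersections between consecutive envelope lines give the roots: for adjacent envelope indices i < j the intersection is x = (a_i − a_j) / (j − i). Reading off the sorted break points: {-1, 0}.
Verification: at each break x_0, at least two indices attain the minimum of min_i(a_i + i · x_0).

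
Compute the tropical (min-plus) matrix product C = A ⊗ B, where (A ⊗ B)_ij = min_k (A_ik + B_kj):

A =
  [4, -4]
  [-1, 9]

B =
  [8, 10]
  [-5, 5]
A ⊗ B =
  [-9, 1]
  [4, 9]

Apply the min-plus product entry-by-entry:
  C[0][0] = min over k of (A[0][0] + B[0][0] = 4 + 8 = 12, A[0][1] + B[1][0] = -4 + -5 = -9) = -9 (attained at k = 1)
  C[0][1] = min over k of (A[0][0] + B[0][1] = 4 + 10 = 14, A[0][1] + B[1][1] = -4 + 5 = 1) = 1 (attained at k = 1)
  C[1][0] = min over k of (A[1][0] + B[0][0] = -1 + 8 = 7, A[1][1] + B[1][0] = 9 + -5 = 4) = 4 (attained at k = 1)
  C[1][1] = min over k of (A[1][0] + B[0][1] = -1 + 10 = 9, A[1][1] + B[1][1] = 9 + 5 = 14) = 9 (attained at k = 0)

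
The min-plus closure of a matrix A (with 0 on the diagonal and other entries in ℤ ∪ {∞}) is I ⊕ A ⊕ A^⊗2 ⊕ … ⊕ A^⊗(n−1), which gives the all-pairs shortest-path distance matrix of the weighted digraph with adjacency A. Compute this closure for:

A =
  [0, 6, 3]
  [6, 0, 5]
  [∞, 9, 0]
Closure =
  [0, 6, 3]
  [6, 0, 5]
  [15, 9, 0]

This is the Floyd-Warshall all-pairs shortest-path computation. For each intermediate vertex k = 0, 1, …, 2, update dist[i][j] ← min(dist[i][j], dist[i][k] + dist[k][j]). The final matrix gives, for each (i, j), the minimum total weight of any directed path from i to j (possibly empty when i = j).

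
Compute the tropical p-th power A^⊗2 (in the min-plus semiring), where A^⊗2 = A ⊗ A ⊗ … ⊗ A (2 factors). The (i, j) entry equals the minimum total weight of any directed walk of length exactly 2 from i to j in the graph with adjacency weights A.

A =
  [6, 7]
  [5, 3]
A^⊗2 =
  [12, 10]
  [8, 6]

Each entry (A^⊗2)_ij equals the minimum over all length-2 walks i = v_0 → v_1 → … → v_2 = j of Σ_t A[v_t][v_{t+1}]. For example, for (i, j) = (0, 1) we minimise over 2 possible intermediate vertex sequences; the minimum is 10, attained along the walk 0 → 1 → 1.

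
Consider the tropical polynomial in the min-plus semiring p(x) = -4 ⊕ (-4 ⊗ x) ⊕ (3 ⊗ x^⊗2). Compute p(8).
p(8) = -4

A tropical monomial a ⊗ x^⊗i evaluates to a + i · x. Evaluating each term at x = 8:
  Term 0 contributes -4 + 0 · 8 = -4
  Term 1 contributes -4 + 1 · 8 = 4
  Term 2 contributes 3 + 2 · 8 = 19
p(8) = ⊕ of these = min[-4, 4, 19] = -4.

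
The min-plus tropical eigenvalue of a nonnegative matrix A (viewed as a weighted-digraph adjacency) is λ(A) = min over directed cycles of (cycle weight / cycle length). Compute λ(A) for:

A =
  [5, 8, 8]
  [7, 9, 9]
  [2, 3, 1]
λ(A) = 1

Enumerate directed cycles and compute their means (weight / length). Sample:
  cycle 0 → 0: weight = 5, length = 1, mean = 5/1 ≈ 5.000
  cycle 1 → 1: weight = 9, length = 1, mean = 9/1 ≈ 9.000
  cycle 2 → 2: weight = 1, length = 1, mean = 1/1 ≈ 1.000
  cycle 0 → 1 → 0: weight = 15, length = 2, mean = 15/2 ≈ 7.500
  cycle 0 → 2 → 0: weight = 10, length = 2, mean = 10/2 ≈ 5.000
  cycle 1 → 0 → 1: weight = 15, length = 2, mean = 15/2 ≈ 7.500
Minimum mean = 1.000, attained e.g. along the cycle 2 → 2 with weight 1 and length 1. So λ(A) = 1/1 = 1.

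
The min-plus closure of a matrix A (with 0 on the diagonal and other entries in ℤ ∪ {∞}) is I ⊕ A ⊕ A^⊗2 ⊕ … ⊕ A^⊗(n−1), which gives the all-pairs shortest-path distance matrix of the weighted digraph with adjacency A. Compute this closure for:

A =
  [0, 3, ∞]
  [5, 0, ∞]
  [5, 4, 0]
Closure =
  [0, 3, ∞]
  [5, 0, ∞]
  [5, 4, 0]

This is the Floyd-Warshall all-pairs shortest-path computation. For each intermediate vertex k = 0, 1, …, 2, update dist[i][j] ← min(dist[i][j], dist[i][k] + dist[k][j]). The final matrix gives, for each (i, j), the minimum total weight of any directed path from i to j (possibly empty when i = j).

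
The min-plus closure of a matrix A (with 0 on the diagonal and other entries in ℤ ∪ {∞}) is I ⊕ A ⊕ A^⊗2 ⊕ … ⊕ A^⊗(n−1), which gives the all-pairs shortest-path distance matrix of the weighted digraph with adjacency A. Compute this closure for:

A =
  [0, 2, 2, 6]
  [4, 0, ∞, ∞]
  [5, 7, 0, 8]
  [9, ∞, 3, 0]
Closure =
  [0, 2, 2, 6]
  [4, 0, 6, 10]
  [5, 7, 0, 8]
  [8, 10, 3, 0]

This is the Floyd-Warshall all-pairs shortest-path computation. For each intermediate vertex k = 0, 1, …, 3, update dist[i][j] ← min(dist[i][j], dist[i][k] + dist[k][j]). The final matrix gives, for each (i, j), the minimum total weight of any directed path from i to j (possibly empty when i = j).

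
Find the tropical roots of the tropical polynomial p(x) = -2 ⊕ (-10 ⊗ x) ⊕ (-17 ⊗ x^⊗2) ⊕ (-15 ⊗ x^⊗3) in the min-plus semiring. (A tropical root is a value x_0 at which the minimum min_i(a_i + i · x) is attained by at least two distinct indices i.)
Roots: {-2, 7, 8}

Each tropical root is a break point of the lower envelope of the lines y = a_i + i · x (there are 4 lines, with slopes 0, 1, ..., 3). Only the lines that attain the minimum somewhere contribute to roots; other lines are dominated. Here the surviving (envelope) indices are i = 3, i = 2, i = 1, i = 0.
Intersections between consecutive envelope lines give the roots: for adjacent envelope indices i < j the intersection is x = (a_i − a_j) / (j − i). Reading off the sorted break points: {-2, 7, 8}.
Verification: at each break x_0, at least two indices attain the minimum of min_i(a_i + i · x_0).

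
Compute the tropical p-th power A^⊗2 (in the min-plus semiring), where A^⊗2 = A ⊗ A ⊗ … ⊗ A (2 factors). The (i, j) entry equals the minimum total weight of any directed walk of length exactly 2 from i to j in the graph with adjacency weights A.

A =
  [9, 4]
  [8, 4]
A^⊗2 =
  [12, 8]
  [12, 8]

Each entry (A^⊗2)_ij equals the minimum over all length-2 walks i = v_0 → v_1 → … → v_2 = j of Σ_t A[v_t][v_{t+1}]. For example, for (i, j) = (0, 1) we minimise over 2 possible intermediate vertex sequences; the minimum is 8, attained along the walk 0 → 1 → 1.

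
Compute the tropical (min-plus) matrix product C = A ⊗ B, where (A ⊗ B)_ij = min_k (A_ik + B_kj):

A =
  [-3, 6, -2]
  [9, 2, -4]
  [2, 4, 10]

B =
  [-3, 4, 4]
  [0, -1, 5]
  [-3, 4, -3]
A ⊗ B =
  [-6, 1, -5]
  [-7, 0, -7]
  [-1, 3, 6]

Apply the min-plus product entry-by-entry:
  C[0][0] = min over k of (A[0][0] + B[0][0] = -3 + -3 = -6, A[0][1] + B[1][0] = 6 + 0 = 6, A[0][2] + B[2][0] = -2 + -3 = -5) = -6 (attained at k = 0)
  C[0][1] = min over k of (A[0][0] + B[0][1] = -3 + 4 = 1, A[0][1] + B[1][1] = 6 + -1 = 5, A[0][2] + B[2][1] = -2 + 4 = 2) = 1 (attained at k = 0)
  C[0][2] = min over k of (A[0][0] + B[0][2] = -3 + 4 = 1, A[0][1] + B[1][2] = 6 + 5 = 11, A[0][2] + B[2][2] = -2 + -3 = -5) = -5 (attained at k = 2)
  C[1][0] = min over k of (A[1][0] + B[0][0] = 9 + -3 = 6, A[1][1] + B[1][0] = 2 + 0 = 2, A[1][2] + B[2][0] = -4 + -3 = -7) = -7 (attained at k = 2)
  C[1][1] = min over k of (A[1][0] + B[0][1] = 9 + 4 = 13, A[1][1] + B[1][1] = 2 + -1 = 1, A[1][2] + B[2][1] = -4 + 4 = 0) = 0 (attained at k = 2)
  C[1][2] = min over k of (A[1][0] + B[0][2] = 9 + 4 = 13, A[1][1] + B[1][2] = 2 + 5 = 7, A[1][2] + B[2][2] = -4 + -3 = -7) = -7 (attained at k = 2)
  C[2][0] = min over k of (A[2][0] + B[0][0] = 2 + -3 = -1, A[2][1] + B[1][0] = 4 + 0 = 4, A[2][2] + B[2][0] = 10 + -3 = 7) = -1 (attained at k = 0)
  C[2][1] = min over k of (A[2][0] + B[0][1] = 2 + 4 = 6, A[2][1] + B[1][1] = 4 + -1 = 3, A[2][2] + B[2][1] = 10 + 4 = 14) = 3 (attained at k = 1)
  C[2][2] = min over k of (A[2][0] + B[0][2] = 2 + 4 = 6, A[2][1] + B[1][2] = 4 + 5 = 9, A[2][2] + B[2][2] = 10 + -3 = 7) = 6 (attained at k = 0)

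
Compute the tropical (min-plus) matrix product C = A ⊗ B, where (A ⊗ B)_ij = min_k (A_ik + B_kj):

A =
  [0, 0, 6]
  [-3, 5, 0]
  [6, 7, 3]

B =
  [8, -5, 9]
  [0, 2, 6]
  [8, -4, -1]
A ⊗ B =
  [0, -5, 5]
  [5, -8, -1]
  [7, -1, 2]

Apply the min-plus product entry-by-entry:
  C[0][0] = min over k of (A[0][0] + B[0][0] = 0 + 8 = 8, A[0][1] + B[1][0] = 0 + 0 = 0, A[0][2] + B[2][0] = 6 + 8 = 14) = 0 (attained at k = 1)
  C[0][1] = min over k of (A[0][0] + B[0][1] = 0 + -5 = -5, A[0][1] + B[1][1] = 0 + 2 = 2, A[0][2] + B[2][1] = 6 + -4 = 2) = -5 (attained at k = 0)
  C[0][2] = min over k of (A[0][0] + B[0][2] = 0 + 9 = 9, A[0][1] + B[1][2] = 0 + 6 = 6, A[0][2] + B[2][2] = 6 + -1 = 5) = 5 (attained at k = 2)
  C[1][0] = min over k of (A[1][0] + B[0][0] = -3 + 8 = 5, A[1][1] + B[1][0] = 5 + 0 = 5, A[1][2] + B[2][0] = 0 + 8 = 8) = 5 (attained at k = 0)
  C[1][1] = min over k of (A[1][0] + B[0][1] = -3 + -5 = -8, A[1][1] + B[1][1] = 5 + 2 = 7, A[1][2] + B[2][1] = 0 + -4 = -4) = -8 (attained at k = 0)
  C[1][2] = min over k of (A[1][0] + B[0][2] = -3 + 9 = 6, A[1][1] + B[1][2] = 5 + 6 = 11, A[1][2] + B[2][2] = 0 + -1 = -1) = -1 (attained at k = 2)
  C[2][0] = min over k of (A[2][0] + B[0][0] = 6 + 8 = 14, A[2][1] + B[1][0] = 7 + 0 = 7, A[2][2] + B[2][0] = 3 + 8 = 11) = 7 (attained at k = 1)
  C[2][1] = min over k of (A[2][0] + B[0][1] = 6 + -5 = 1, A[2][1] + B[1][1] = 7 + 2 = 9, A[2][2] + B[2][1] = 3 + -4 = -1) = -1 (attained at k = 2)
  C[2][2] = min over k of (A[2][0] + B[0][2] = 6 + 9 = 15, A[2][1] + B[1][2] = 7 + 6 = 13, A[2][2] + B[2][2] = 3 + -1 = 2) = 2 (attained at k = 2)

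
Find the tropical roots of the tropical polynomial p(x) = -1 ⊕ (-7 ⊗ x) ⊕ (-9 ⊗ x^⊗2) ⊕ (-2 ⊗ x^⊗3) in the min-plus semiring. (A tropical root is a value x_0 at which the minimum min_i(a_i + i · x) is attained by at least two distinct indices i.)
Roots: {-7, 2, 6}

Each tropical root is a break point of the lower envelope of the lines y = a_i + i · x (there are 4 lines, with slopes 0, 1, ..., 3). Only the lines that attain the minimum somewhere contribute to roots; other lines are dominated. Here the surviving (envelope) indices are i = 3, i = 2, i = 1, i = 0.
Intersections between consecutive envelope lines give the roots: for adjacent envelope indices i < j the intersection is x = (a_i − a_j) / (j − i). Reading off the sorted break points: {-7, 2, 6}.
Verification: at each break x_0, at least two indices attain the minimum of min_i(a_i + i · x_0).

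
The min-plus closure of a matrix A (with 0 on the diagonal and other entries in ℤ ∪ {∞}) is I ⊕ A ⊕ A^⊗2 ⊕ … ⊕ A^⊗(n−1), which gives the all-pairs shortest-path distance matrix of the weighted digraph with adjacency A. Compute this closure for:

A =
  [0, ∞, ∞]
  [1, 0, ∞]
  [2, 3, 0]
Closure =
  [0, ∞, ∞]
  [1, 0, ∞]
  [2, 3, 0]

This is the Floyd-Warshall all-pairs shortest-path computation. For each intermediate vertex k = 0, 1, …, 2, update dist[i][j] ← min(dist[i][j], dist[i][k] + dist[k][j]). The final matrix gives, for each (i, j), the minimum total weight of any directed path from i to j (possibly empty when i = j).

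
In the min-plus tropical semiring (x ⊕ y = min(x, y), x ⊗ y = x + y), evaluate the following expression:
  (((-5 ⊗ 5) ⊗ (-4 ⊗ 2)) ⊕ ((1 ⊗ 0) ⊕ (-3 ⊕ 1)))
(((-5 ⊗ 5) ⊗ (-4 ⊗ 2)) ⊕ ((1 ⊗ 0) ⊕ (-3 ⊕ 1))) = -3

Expand innermost to outermost. Recall ⊕ takes the minimum of its arguments and ⊗ takes their sum. Working out the expression (((-5 ⊗ 5) ⊗ (-4 ⊗ 2)) ⊕ ((1 ⊗ 0) ⊕ (-3 ⊕ 1))) gives -3.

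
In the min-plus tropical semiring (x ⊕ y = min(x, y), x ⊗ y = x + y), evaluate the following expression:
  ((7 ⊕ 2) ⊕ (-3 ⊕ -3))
((7 ⊕ 2) ⊕ (-3 ⊕ -3)) = -3

Expand innermost to outermost. Recall ⊕ takes the minimum of its arguments and ⊗ takes their sum. Working out the expression ((7 ⊕ 2) ⊕ (-3 ⊕ -3)) gives -3.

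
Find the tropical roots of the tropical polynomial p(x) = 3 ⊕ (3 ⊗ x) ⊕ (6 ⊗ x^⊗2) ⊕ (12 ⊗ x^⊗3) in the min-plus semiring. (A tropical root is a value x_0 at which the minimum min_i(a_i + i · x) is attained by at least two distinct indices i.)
Roots: {-6, -3, 0}

Each tropical root is a break point of the lower envelope of the lines y = a_i + i · x (there are 4 lines, with slopes 0, 1, ..., 3). Only the lines that attain the minimum somewhere contribute to roots; other lines are dominated. Here the surviving (envelope) indices are i = 3, i = 2, i = 1, i = 0.
Intersections between consecutive envelope lines give the roots: for adjacent envelope indices i < j the intersection is x = (a_i − a_j) / (j − i). Reading off the sorted break points: {-6, -3, 0}.
Verification: at each break x_0, at least two indices attain the minimum of min_i(a_i + i · x_0).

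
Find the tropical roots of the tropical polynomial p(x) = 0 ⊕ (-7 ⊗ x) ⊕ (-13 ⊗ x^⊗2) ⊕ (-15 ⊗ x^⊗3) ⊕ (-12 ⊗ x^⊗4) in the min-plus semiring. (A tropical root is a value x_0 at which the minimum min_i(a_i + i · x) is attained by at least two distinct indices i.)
Roots: {-3, 2, 6, 7}

Each tropical root is a break point of the lower envelope of the lines y = a_i + i · x (there are 5 lines, with slopes 0, 1, ..., 4). Only the lines that attain the minimum somewhere contribute to roots; other lines are dominated. Here the surviving (envelope) indices are i = 4, i = 3, i = 2, i = 1, i = 0.
Intersections between consecutive envelope lines give the roots: for adjacent envelope indices i < j the intersection is x = (a_i − a_j) / (j − i). Reading off the sorted break points: {-3, 2, 6, 7}.
Verification: at each break x_0, at least two indices attain the minimum of min_i(a_i + i · x_0).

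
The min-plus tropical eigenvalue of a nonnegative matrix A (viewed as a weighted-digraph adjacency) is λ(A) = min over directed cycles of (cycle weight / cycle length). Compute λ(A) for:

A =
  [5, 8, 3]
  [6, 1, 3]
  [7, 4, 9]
λ(A) = 1

Enumerate directed cycles and compute their means (weight / length). Sample:
  cycle 0 → 0: weight = 5, length = 1, mean = 5/1 ≈ 5.000
  cycle 1 → 1: weight = 1, length = 1, mean = 1/1 ≈ 1.000
  cycle 2 → 2: weight = 9, length = 1, mean = 9/1 ≈ 9.000
  cycle 0 → 1 → 0: weight = 14, length = 2, mean = 14/2 ≈ 7.000
  cycle 0 → 2 → 0: weight = 10, length = 2, mean = 10/2 ≈ 5.000
  cycle 1 → 0 → 1: weight = 14, length = 2, mean = 14/2 ≈ 7.000
Minimum mean = 1.000, attained e.g. along the cycle 1 → 1 with weight 1 and length 1. So λ(A) = 1/1 = 1.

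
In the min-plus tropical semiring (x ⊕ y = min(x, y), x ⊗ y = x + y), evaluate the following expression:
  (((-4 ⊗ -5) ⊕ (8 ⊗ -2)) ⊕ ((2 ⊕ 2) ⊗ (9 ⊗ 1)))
(((-4 ⊗ -5) ⊕ (8 ⊗ -2)) ⊕ ((2 ⊕ 2) ⊗ (9 ⊗ 1))) = -9

Expand innermost to outermost. Recall ⊕ takes the minimum of its arguments and ⊗ takes their sum. Working out the expression (((-4 ⊗ -5) ⊕ (8 ⊗ -2)) ⊕ ((2 ⊕ 2) ⊗ (9 ⊗ 1))) gives -9.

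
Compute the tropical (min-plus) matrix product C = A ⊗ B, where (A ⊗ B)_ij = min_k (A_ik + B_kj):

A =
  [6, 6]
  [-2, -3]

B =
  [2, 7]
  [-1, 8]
A ⊗ B =
  [5, 13]
  [-4, 5]

Apply the min-plus product entry-by-entry:
  C[0][0] = min over k of (A[0][0] + B[0][0] = 6 + 2 = 8, A[0][1] + B[1][0] = 6 + -1 = 5) = 5 (attained at k = 1)
  C[0][1] = min over k of (A[0][0] + B[0][1] = 6 + 7 = 13, A[0][1] + B[1][1] = 6 + 8 = 14) = 13 (attained at k = 0)
  C[1][0] = min over k of (A[1][0] + B[0][0] = -2 + 2 = 0, A[1][1] + B[1][0] = -3 + -1 = -4) = -4 (attained at k = 1)
  C[1][1] = min over k of (A[1][0] + B[0][1] = -2 + 7 = 5, A[1][1] + B[1][1] = -3 + 8 = 5) = 5 (attained at k = 0)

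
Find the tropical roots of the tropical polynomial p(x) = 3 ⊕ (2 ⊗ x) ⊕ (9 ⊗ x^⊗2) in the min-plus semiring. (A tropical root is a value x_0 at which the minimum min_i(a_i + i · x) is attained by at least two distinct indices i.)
Roots: {-7, 1}

Each tropical root is a break point of the lower envelope of the lines y = a_i + i · x (there are 3 lines, with slopes 0, 1, ..., 2). Only the lines that attain the minimum somewhere contribute to roots; other lines are dominated. Here the surviving (envelope) indices are i = 2, i = 1, i = 0.
Intersections between consecutive envelope lines give the roots: for adjacent envelope indices i < j the intersection is x = (a_i − a_j) / (j − i). Reading off the sorted break points: {-7, 1}.
Verification: at each break x_0, at least two indices attain the minimum of min_i(a_i + i · x_0).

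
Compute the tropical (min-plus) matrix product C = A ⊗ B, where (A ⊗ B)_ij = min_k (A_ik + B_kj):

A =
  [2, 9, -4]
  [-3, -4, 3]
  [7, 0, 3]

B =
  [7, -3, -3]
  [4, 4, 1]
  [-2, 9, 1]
A ⊗ B =
  [-6, -1, -3]
  [0, -6, -6]
  [1, 4, 1]

Apply the min-plus product entry-by-entry:
  C[0][0] = min over k of (A[0][0] + B[0][0] = 2 + 7 = 9, A[0][1] + B[1][0] = 9 + 4 = 13, A[0][2] + B[2][0] = -4 + -2 = -6) = -6 (attained at k = 2)
  C[0][1] = min over k of (A[0][0] + B[0][1] = 2 + -3 = -1, A[0][1] + B[1][1] = 9 + 4 = 13, A[0][2] + B[2][1] = -4 + 9 = 5) = -1 (attained at k = 0)
  C[0][2] = min over k of (A[0][0] + B[0][2] = 2 + -3 = -1, A[0][1] + B[1][2] = 9 + 1 = 10, A[0][2] + B[2][2] = -4 + 1 = -3) = -3 (attained at k = 2)
  C[1][0] = min over k of (A[1][0] + B[0][0] = -3 + 7 = 4, A[1][1] + B[1][0] = -4 + 4 = 0, A[1][2] + B[2][0] = 3 + -2 = 1) = 0 (attained at k = 1)
  C[1][1] = min over k of (A[1][0] + B[0][1] = -3 + -3 = -6, A[1][1] + B[1][1] = -4 + 4 = 0, A[1][2] + B[2][1] = 3 + 9 = 12) = -6 (attained at k = 0)
  C[1][2] = min over k of (A[1][0] + B[0][2] = -3 + -3 = -6, A[1][1] + B[1][2] = -4 + 1 = -3, A[1][2] + B[2][2] = 3 + 1 = 4) = -6 (attained at k = 0)
  C[2][0] = min over k of (A[2][0] + B[0][0] = 7 + 7 = 14, A[2][1] + B[1][0] = 0 + 4 = 4, A[2][2] + B[2][0] = 3 + -2 = 1) = 1 (attained at k = 2)
  C[2][1] = min over k of (A[2][0] + B[0][1] = 7 + -3 = 4, A[2][1] + B[1][1] = 0 + 4 = 4, A[2][2] + B[2][1] = 3 + 9 = 12) = 4 (attained at k = 0)
  C[2][2] = min over k of (A[2][0] + B[0][2] = 7 + -3 = 4, A[2][1] + B[1][2] = 0 + 1 = 1, A[2][2] + B[2][2] = 3 + 1 = 4) = 1 (attained at k = 1)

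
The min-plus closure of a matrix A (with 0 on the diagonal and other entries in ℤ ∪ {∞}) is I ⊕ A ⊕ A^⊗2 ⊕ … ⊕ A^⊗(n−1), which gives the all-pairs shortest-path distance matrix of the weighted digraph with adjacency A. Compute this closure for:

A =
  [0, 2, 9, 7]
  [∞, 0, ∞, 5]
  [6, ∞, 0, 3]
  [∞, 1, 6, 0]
Closure =
  [0, 2, 9, 7]
  [17, 0, 11, 5]
  [6, 4, 0, 3]
  [12, 1, 6, 0]

This is the Floyd-Warshall all-pairs shortest-path computation. For each intermediate vertex k = 0, 1, …, 3, update dist[i][j] ← min(dist[i][j], dist[i][k] + dist[k][j]). The final matrix gives, for each (i, j), the minimum total weight of any directed path from i to j (possibly empty when i = j).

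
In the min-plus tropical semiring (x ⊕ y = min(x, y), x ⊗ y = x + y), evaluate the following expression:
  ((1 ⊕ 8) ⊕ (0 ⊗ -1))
((1 ⊕ 8) ⊕ (0 ⊗ -1)) = -1

Expand innermost to outermost. Recall ⊕ takes the minimum of its arguments and ⊗ takes their sum. Working out the expression ((1 ⊕ 8) ⊕ (0 ⊗ -1)) gives -1.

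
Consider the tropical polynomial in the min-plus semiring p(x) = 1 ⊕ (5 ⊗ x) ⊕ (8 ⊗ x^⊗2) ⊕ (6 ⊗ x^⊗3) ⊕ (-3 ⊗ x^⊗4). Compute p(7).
p(7) = 1

A tropical monomial a ⊗ x^⊗i evaluates to a + i · x. Evaluating each term at x = 7:
  Term 0 contributes 1 + 0 · 7 = 1
  Term 1 contributes 5 + 1 · 7 = 12
  Term 2 contributes 8 + 2 · 7 = 22
  Term 3 contributes 6 + 3 · 7 = 27
  Term 4 contributes -3 + 4 · 7 = 25
p(7) = ⊕ of these = min[1, 12, 22, 27, 25] = 1.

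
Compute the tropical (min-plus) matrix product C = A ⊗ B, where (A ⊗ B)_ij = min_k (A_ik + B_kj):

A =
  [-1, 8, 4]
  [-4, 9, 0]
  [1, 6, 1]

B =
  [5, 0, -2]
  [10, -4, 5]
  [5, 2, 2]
A ⊗ B =
  [4, -1, -3]
  [1, -4, -6]
  [6, 1, -1]

Apply the min-plus product entry-by-entry:
  C[0][0] = min over k of (A[0][0] + B[0][0] = -1 + 5 = 4, A[0][1] + B[1][0] = 8 + 10 = 18, A[0][2] + B[2][0] = 4 + 5 = 9) = 4 (attained at k = 0)
  C[0][1] = min over k of (A[0][0] + B[0][1] = -1 + 0 = -1, A[0][1] + B[1][1] = 8 + -4 = 4, A[0][2] + B[2][1] = 4 + 2 = 6) = -1 (attained at k = 0)
  C[0][2] = min over k of (A[0][0] + B[0][2] = -1 + -2 = -3, A[0][1] + B[1][2] = 8 + 5 = 13, A[0][2] + B[2][2] = 4 + 2 = 6) = -3 (attained at k = 0)
  C[1][0] = min over k of (A[1][0] + B[0][0] = -4 + 5 = 1, A[1][1] + B[1][0] = 9 + 10 = 19, A[1][2] + B[2][0] = 0 + 5 = 5) = 1 (attained at k = 0)
  C[1][1] = min over k of (A[1][0] + B[0][1] = -4 + 0 = -4, A[1][1] + B[1][1] = 9 + -4 = 5, A[1][2] + B[2][1] = 0 + 2 = 2) = -4 (attained at k = 0)
  C[1][2] = min over k of (A[1][0] + B[0][2] = -4 + -2 = -6, A[1][1] + B[1][2] = 9 + 5 = 14, A[1][2] + B[2][2] = 0 + 2 = 2) = -6 (attained at k = 0)
  C[2][0] = min over k of (A[2][0] + B[0][0] = 1 + 5 = 6, A[2][1] + B[1][0] = 6 + 10 = 16, A[2][2] + B[2][0] = 1 + 5 = 6) = 6 (attained at k = 0)
  C[2][1] = min over k of (A[2][0] + B[0][1] = 1 + 0 = 1, A[2][1] + B[1][1] = 6 + -4 = 2, A[2][2] + B[2][1] = 1 + 2 = 3) = 1 (attained at k = 0)
  C[2][2] = min over k of (A[2][0] + B[0][2] = 1 + -2 = -1, A[2][1] + B[1][2] = 6 + 5 = 11, A[2][2] + B[2][2] = 1 + 2 = 3) = -1 (attained at k = 0)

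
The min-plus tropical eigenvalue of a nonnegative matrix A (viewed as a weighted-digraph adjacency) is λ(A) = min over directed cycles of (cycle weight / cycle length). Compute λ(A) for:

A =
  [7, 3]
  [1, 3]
λ(A) = 2

Enumerate directed cycles and compute their means (weight / length). Sample:
  cycle 0 → 0: weight = 7, length = 1, mean = 7/1 ≈ 7.000
  cycle 1 → 1: weight = 3, length = 1, mean = 3/1 ≈ 3.000
  cycle 0 → 1 → 0: weight = 4, length = 2, mean = 4/2 ≈ 2.000
  cycle 1 → 0 → 1: weight = 4, length = 2, mean = 4/2 ≈ 2.000
Minimum mean = 2.000, attained e.g. along the cycle 0 → 1 → 0 with weight 4 and length 2. So λ(A) = 4/2 = 2.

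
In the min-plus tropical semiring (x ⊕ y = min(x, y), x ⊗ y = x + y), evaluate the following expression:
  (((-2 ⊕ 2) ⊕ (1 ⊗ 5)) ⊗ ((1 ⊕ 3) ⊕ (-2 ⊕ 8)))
(((-2 ⊕ 2) ⊕ (1 ⊗ 5)) ⊗ ((1 ⊕ 3) ⊕ (-2 ⊕ 8))) = -4

Expand innermost to outermost. Recall ⊕ takes the minimum of its arguments and ⊗ takes their sum. Working out the expression (((-2 ⊕ 2) ⊕ (1 ⊗ 5)) ⊗ ((1 ⊕ 3) ⊕ (-2 ⊕ 8))) gives -4.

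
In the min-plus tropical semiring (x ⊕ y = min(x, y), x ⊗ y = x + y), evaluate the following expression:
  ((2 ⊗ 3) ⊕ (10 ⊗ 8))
((2 ⊗ 3) ⊕ (10 ⊗ 8)) = 5

Expand innermost to outermost. Recall ⊕ takes the minimum of its arguments and ⊗ takes their sum. Working out the expression ((2 ⊗ 3) ⊕ (10 ⊗ 8)) gives 5.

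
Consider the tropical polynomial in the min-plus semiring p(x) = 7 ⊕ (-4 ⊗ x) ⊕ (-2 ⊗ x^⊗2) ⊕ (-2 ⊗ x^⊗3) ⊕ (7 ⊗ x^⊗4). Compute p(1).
p(1) = -3

A tropical monomial a ⊗ x^⊗i evaluates to a + i · x. Evaluating each term at x = 1:
  Term 0 contributes 7 + 0 · 1 = 7
  Term 1 contributes -4 + 1 · 1 = -3
  Term 2 contributes -2 + 2 · 1 = 0
  Term 3 contributes -2 + 3 · 1 = 1
  Term 4 contributes 7 + 4 · 1 = 11
p(1) = ⊕ of these = min[7, -3, 0, 1, 11] = -3.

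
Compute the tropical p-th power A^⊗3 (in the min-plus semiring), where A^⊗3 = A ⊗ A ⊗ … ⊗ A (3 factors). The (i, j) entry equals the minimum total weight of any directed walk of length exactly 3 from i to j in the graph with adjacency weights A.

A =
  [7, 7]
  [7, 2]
A^⊗3 =
  [16, 11]
  [11, 6]

Each entry (A^⊗3)_ij equals the minimum over all length-3 walks i = v_0 → v_1 → … → v_3 = j of Σ_t A[v_t][v_{t+1}]. For example, for (i, j) = (0, 1) we minimise over 4 possible intermediate vertex sequences; the minimum is 11, attained along the walk 0 → 1 → 1 → 1.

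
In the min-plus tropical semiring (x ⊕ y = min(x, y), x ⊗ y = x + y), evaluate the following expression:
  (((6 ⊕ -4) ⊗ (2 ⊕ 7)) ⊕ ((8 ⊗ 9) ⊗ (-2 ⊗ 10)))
(((6 ⊕ -4) ⊗ (2 ⊕ 7)) ⊕ ((8 ⊗ 9) ⊗ (-2 ⊗ 10))) = -2

Expand innermost to outermost. Recall ⊕ takes the minimum of its arguments and ⊗ takes their sum. Working out the expression (((6 ⊕ -4) ⊗ (2 ⊕ 7)) ⊕ ((8 ⊗ 9) ⊗ (-2 ⊗ 10))) gives -2.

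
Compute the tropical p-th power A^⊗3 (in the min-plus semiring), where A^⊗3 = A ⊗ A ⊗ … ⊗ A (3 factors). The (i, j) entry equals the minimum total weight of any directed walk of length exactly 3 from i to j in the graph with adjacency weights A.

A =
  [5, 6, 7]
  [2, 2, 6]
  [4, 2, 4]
A^⊗3 =
  [10, 10, 14]
  [6, 6, 10]
  [6, 6, 10]

Each entry (A^⊗3)_ij equals the minimum over all length-3 walks i = v_0 → v_1 → … → v_3 = j of Σ_t A[v_t][v_{t+1}]. For example, for (i, j) = (0, 2) we minimise over 9 possible intermediate vertex sequences; the minimum is 14, attained along the walk 0 → 1 → 1 → 2.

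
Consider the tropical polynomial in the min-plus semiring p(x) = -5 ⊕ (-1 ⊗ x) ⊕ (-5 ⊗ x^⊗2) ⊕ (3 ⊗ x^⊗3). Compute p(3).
p(3) = -5

A tropical monomial a ⊗ x^⊗i evaluates to a + i · x. Evaluating each term at x = 3:
  Term 0 contributes -5 + 0 · 3 = -5
  Term 1 contributes -1 + 1 · 3 = 2
  Term 2 contributes -5 + 2 · 3 = 1
  Term 3 contributes 3 + 3 · 3 = 12
p(3) = ⊕ of these = min[-5, 2, 1, 12] = -5.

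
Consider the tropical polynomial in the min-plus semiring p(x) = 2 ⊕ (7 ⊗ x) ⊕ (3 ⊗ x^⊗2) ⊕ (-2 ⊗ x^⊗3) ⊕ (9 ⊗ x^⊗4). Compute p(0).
p(0) = -2

A tropical monomial a ⊗ x^⊗i evaluates to a + i · x. Evaluating each term at x = 0:
  Term 0 contributes 2 + 0 · 0 = 2
  Term 1 contributes 7 + 1 · 0 = 7
  Term 2 contributes 3 + 2 · 0 = 3
  Term 3 contributes -2 + 3 · 0 = -2
  Term 4 contributes 9 + 4 · 0 = 9
p(0) = ⊕ of these = min[2, 7, 3, -2, 9] = -2.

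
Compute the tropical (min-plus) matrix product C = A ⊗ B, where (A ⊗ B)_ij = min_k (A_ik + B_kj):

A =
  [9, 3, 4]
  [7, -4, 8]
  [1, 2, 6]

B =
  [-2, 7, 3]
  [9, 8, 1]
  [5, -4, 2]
A ⊗ B =
  [7, 0, 4]
  [5, 4, -3]
  [-1, 2, 3]

Apply the min-plus product entry-by-entry:
  C[0][0] = min over k of (A[0][0] + B[0][0] = 9 + -2 = 7, A[0][1] + B[1][0] = 3 + 9 = 12, A[0][2] + B[2][0] = 4 + 5 = 9) = 7 (attained at k = 0)
  C[0][1] = min over k of (A[0][0] + B[0][1] = 9 + 7 = 16, A[0][1] + B[1][1] = 3 + 8 = 11, A[0][2] + B[2][1] = 4 + -4 = 0) = 0 (attained at k = 2)
  C[0][2] = min over k of (A[0][0] + B[0][2] = 9 + 3 = 12, A[0][1] + B[1][2] = 3 + 1 = 4, A[0][2] + B[2][2] = 4 + 2 = 6) = 4 (attained at k = 1)
  C[1][0] = min over k of (A[1][0] + B[0][0] = 7 + -2 = 5, A[1][1] + B[1][0] = -4 + 9 = 5, A[1][2] + B[2][0] = 8 + 5 = 13) = 5 (attained at k = 0)
  C[1][1] = min over k of (A[1][0] + B[0][1] = 7 + 7 = 14, A[1][1] + B[1][1] = -4 + 8 = 4, A[1][2] + B[2][1] = 8 + -4 = 4) = 4 (attained at k = 1)
  C[1][2] = min over k of (A[1][0] + B[0][2] = 7 + 3 = 10, A[1][1] + B[1][2] = -4 + 1 = -3, A[1][2] + B[2][2] = 8 + 2 = 10) = -3 (attained at k = 1)
  C[2][0] = min over k of (A[2][0] + B[0][0] = 1 + -2 = -1, A[2][1] + B[1][0] = 2 + 9 = 11, A[2][2] + B[2][0] = 6 + 5 = 11) = -1 (attained at k = 0)
  C[2][1] = min over k of (A[2][0] + B[0][1] = 1 + 7 = 8, A[2][1] + B[1][1] = 2 + 8 = 10, A[2][2] + B[2][1] = 6 + -4 = 2) = 2 (attained at k = 2)
  C[2][2] = min over k of (A[2][0] + B[0][2] = 1 + 3 = 4, A[2][1] + B[1][2] = 2 + 1 = 3, A[2][2] + B[2][2] = 6 + 2 = 8) = 3 (attained at k = 1)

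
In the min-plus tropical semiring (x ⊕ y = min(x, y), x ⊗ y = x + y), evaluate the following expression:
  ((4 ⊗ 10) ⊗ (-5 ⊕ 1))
((4 ⊗ 10) ⊗ (-5 ⊕ 1)) = 9

Expand innermost to outermost. Recall ⊕ takes the minimum of its arguments and ⊗ takes their sum. Working out the expression ((4 ⊗ 10) ⊗ (-5 ⊕ 1)) gives 9.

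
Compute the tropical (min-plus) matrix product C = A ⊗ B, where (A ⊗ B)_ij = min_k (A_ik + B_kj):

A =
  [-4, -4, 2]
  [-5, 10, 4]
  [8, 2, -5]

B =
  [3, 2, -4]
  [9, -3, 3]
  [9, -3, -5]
A ⊗ B =
  [-1, -7, -8]
  [-2, -3, -9]
  [4, -8, -10]

Apply the min-plus product entry-by-entry:
  C[0][0] = min over k of (A[0][0] + B[0][0] = -4 + 3 = -1, A[0][1] + B[1][0] = -4 + 9 = 5, A[0][2] + B[2][0] = 2 + 9 = 11) = -1 (attained at k = 0)
  C[0][1] = min over k of (A[0][0] + B[0][1] = -4 + 2 = -2, A[0][1] + B[1][1] = -4 + -3 = -7, A[0][2] + B[2][1] = 2 + -3 = -1) = -7 (attained at k = 1)
  C[0][2] = min over k of (A[0][0] + B[0][2] = -4 + -4 = -8, A[0][1] + B[1][2] = -4 + 3 = -1, A[0][2] + B[2][2] = 2 + -5 = -3) = -8 (attained at k = 0)
  C[1][0] = min over k of (A[1][0] + B[0][0] = -5 + 3 = -2, A[1][1] + B[1][0] = 10 + 9 = 19, A[1][2] + B[2][0] = 4 + 9 = 13) = -2 (attained at k = 0)
  C[1][1] = min over k of (A[1][0] + B[0][1] = -5 + 2 = -3, A[1][1] + B[1][1] = 10 + -3 = 7, A[1][2] + B[2][1] = 4 + -3 = 1) = -3 (attained at k = 0)
  C[1][2] = min over k of (A[1][0] + B[0][2] = -5 + -4 = -9, A[1][1] + B[1][2] = 10 + 3 = 13, A[1][2] + B[2][2] = 4 + -5 = -1) = -9 (attained at k = 0)
  C[2][0] = min over k of (A[2][0] + B[0][0] = 8 + 3 = 11, A[2][1] + B[1][0] = 2 + 9 = 11, A[2][2] + B[2][0] = -5 + 9 = 4) = 4 (attained at k = 2)
  C[2][1] = min over k of (A[2][0] + B[0][1] = 8 + 2 = 10, A[2][1] + B[1][1] = 2 + -3 = -1, A[2][2] + B[2][1] = -5 + -3 = -8) = -8 (attained at k = 2)
  C[2][2] = min over k of (A[2][0] + B[0][2] = 8 + -4 = 4, A[2][1] + B[1][2] = 2 + 3 = 5, A[2][2] + B[2][2] = -5 + -5 = -10) = -10 (attained at k = 2)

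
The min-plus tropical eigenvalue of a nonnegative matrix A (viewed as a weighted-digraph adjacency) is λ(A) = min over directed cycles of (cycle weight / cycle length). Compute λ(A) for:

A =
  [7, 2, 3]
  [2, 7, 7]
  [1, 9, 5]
λ(A) = 2

Enumerate directed cycles and compute their means (weight / length). Sample:
  cycle 0 → 0: weight = 7, length = 1, mean = 7/1 ≈ 7.000
  cycle 1 → 1: weight = 7, length = 1, mean = 7/1 ≈ 7.000
  cycle 2 → 2: weight = 5, length = 1, mean = 5/1 ≈ 5.000
  cycle 0 → 1 → 0: weight = 4, length = 2, mean = 4/2 ≈ 2.000
  cycle 0 → 2 → 0: weight = 4, length = 2, mean = 4/2 ≈ 2.000
  cycle 1 → 0 → 1: weight = 4, length = 2, mean = 4/2 ≈ 2.000
Minimum mean = 2.000, attained e.g. along the cycle 0 → 1 → 0 with weight 4 and length 2. So λ(A) = 4/2 = 2.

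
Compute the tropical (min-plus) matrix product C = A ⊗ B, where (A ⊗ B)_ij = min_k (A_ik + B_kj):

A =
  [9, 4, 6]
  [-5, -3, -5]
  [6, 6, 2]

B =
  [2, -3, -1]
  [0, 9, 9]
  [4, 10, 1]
A ⊗ B =
  [4, 6, 7]
  [-3, -8, -6]
  [6, 3, 3]

Apply the min-plus product entry-by-entry:
  C[0][0] = min over k of (A[0][0] + B[0][0] = 9 + 2 = 11, A[0][1] + B[1][0] = 4 + 0 = 4, A[0][2] + B[2][0] = 6 + 4 = 10) = 4 (attained at k = 1)
  C[0][1] = min over k of (A[0][0] + B[0][1] = 9 + -3 = 6, A[0][1] + B[1][1] = 4 + 9 = 13, A[0][2] + B[2][1] = 6 + 10 = 16) = 6 (attained at k = 0)
  C[0][2] = min over k of (A[0][0] + B[0][2] = 9 + -1 = 8, A[0][1] + B[1][2] = 4 + 9 = 13, A[0][2] + B[2][2] = 6 + 1 = 7) = 7 (attained at k = 2)
  C[1][0] = min over k of (A[1][0] + B[0][0] = -5 + 2 = -3, A[1][1] + B[1][0] = -3 + 0 = -3, A[1][2] + B[2][0] = -5 + 4 = -1) = -3 (attained at k = 0)
  C[1][1] = min over k of (A[1][0] + B[0][1] = -5 + -3 = -8, A[1][1] + B[1][1] = -3 + 9 = 6, A[1][2] + B[2][1] = -5 + 10 = 5) = -8 (attained at k = 0)
  C[1][2] = min over k of (A[1][0] + B[0][2] = -5 + -1 = -6, A[1][1] + B[1][2] = -3 + 9 = 6, A[1][2] + B[2][2] = -5 + 1 = -4) = -6 (attained at k = 0)
  C[2][0] = min over k of (A[2][0] + B[0][0] = 6 + 2 = 8, A[2][1] + B[1][0] = 6 + 0 = 6, A[2][2] + B[2][0] = 2 + 4 = 6) = 6 (attained at k = 1)
  C[2][1] = min over k of (A[2][0] + B[0][1] = 6 + -3 = 3, A[2][1] + B[1][1] = 6 + 9 = 15, A[2][2] + B[2][1] = 2 + 10 = 12) = 3 (attained at k = 0)
  C[2][2] = min over k of (A[2][0] + B[0][2] = 6 + -1 = 5, A[2][1] + B[1][2] = 6 + 9 = 15, A[2][2] + B[2][2] = 2 + 1 = 3) = 3 (attained at k = 2)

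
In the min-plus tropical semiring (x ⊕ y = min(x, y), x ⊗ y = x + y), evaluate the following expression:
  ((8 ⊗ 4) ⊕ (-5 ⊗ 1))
((8 ⊗ 4) ⊕ (-5 ⊗ 1)) = -4

Expand innermost to outermost. Recall ⊕ takes the minimum of its arguments and ⊗ takes their sum. Working out the expression ((8 ⊗ 4) ⊕ (-5 ⊗ 1)) gives -4.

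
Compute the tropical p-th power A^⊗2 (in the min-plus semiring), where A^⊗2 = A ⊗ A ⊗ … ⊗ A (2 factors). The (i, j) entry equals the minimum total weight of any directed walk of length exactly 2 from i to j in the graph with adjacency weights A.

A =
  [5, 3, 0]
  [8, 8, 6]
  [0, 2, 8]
A^⊗2 =
  [0, 2, 5]
  [6, 8, 8]
  [5, 3, 0]

Each entry (A^⊗2)_ij equals the minimum over all length-2 walks i = v_0 → v_1 → … → v_2 = j of Σ_t A[v_t][v_{t+1}]. For example, for (i, j) = (0, 2) we minimise over 3 possible intermediate vertex sequences; the minimum is 5, attained along the walk 0 → 0 → 2.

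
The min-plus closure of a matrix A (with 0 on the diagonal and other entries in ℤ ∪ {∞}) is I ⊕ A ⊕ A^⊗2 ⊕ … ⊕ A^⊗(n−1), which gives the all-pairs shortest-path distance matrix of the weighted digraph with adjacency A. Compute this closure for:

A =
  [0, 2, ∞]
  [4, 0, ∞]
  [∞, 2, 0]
Closure =
  [0, 2, ∞]
  [4, 0, ∞]
  [6, 2, 0]

This is the Floyd-Warshall all-pairs shortest-path computation. For each intermediate vertex k = 0, 1, …, 2, update dist[i][j] ← min(dist[i][j], dist[i][k] + dist[k][j]). The final matrix gives, for each (i, j), the minimum total weight of any directed path from i to j (possibly empty when i = j).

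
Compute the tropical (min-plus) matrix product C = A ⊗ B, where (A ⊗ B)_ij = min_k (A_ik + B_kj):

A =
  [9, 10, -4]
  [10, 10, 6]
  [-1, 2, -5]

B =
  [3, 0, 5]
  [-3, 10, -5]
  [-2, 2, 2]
A ⊗ B =
  [-6, -2, -2]
  [4, 8, 5]
  [-7, -3, -3]

Apply the min-plus product entry-by-entry:
  C[0][0] = min over k of (A[0][0] + B[0][0] = 9 + 3 = 12, A[0][1] + B[1][0] = 10 + -3 = 7, A[0][2] + B[2][0] = -4 + -2 = -6) = -6 (attained at k = 2)
  C[0][1] = min over k of (A[0][0] + B[0][1] = 9 + 0 = 9, A[0][1] + B[1][1] = 10 + 10 = 20, A[0][2] + B[2][1] = -4 + 2 = -2) = -2 (attained at k = 2)
  C[0][2] = min over k of (A[0][0] + B[0][2] = 9 + 5 = 14, A[0][1] + B[1][2] = 10 + -5 = 5, A[0][2] + B[2][2] = -4 + 2 = -2) = -2 (attained at k = 2)
  C[1][0] = min over k of (A[1][0] + B[0][0] = 10 + 3 = 13, A[1][1] + B[1][0] = 10 + -3 = 7, A[1][2] + B[2][0] = 6 + -2 = 4) = 4 (attained at k = 2)
  C[1][1] = min over k of (A[1][0] + B[0][1] = 10 + 0 = 10, A[1][1] + B[1][1] = 10 + 10 = 20, A[1][2] + B[2][1] = 6 + 2 = 8) = 8 (attained at k = 2)
  C[1][2] = min over k of (A[1][0] + B[0][2] = 10 + 5 = 15, A[1][1] + B[1][2] = 10 + -5 = 5, A[1][2] + B[2][2] = 6 + 2 = 8) = 5 (attained at k = 1)
  C[2][0] = min over k of (A[2][0] + B[0][0] = -1 + 3 = 2, A[2][1] + B[1][0] = 2 + -3 = -1, A[2][2] + B[2][0] = -5 + -2 = -7) = -7 (attained at k = 2)
  C[2][1] = min over k of (A[2][0] + B[0][1] = -1 + 0 = -1, A[2][1] + B[1][1] = 2 + 10 = 12, A[2][2] + B[2][1] = -5 + 2 = -3) = -3 (attained at k = 2)
  C[2][2] = min over k of (A[2][0] + B[0][2] = -1 + 5 = 4, A[2][1] + B[1][2] = 2 + -5 = -3, A[2][2] + B[2][2] = -5 + 2 = -3) = -3 (attained at k = 1)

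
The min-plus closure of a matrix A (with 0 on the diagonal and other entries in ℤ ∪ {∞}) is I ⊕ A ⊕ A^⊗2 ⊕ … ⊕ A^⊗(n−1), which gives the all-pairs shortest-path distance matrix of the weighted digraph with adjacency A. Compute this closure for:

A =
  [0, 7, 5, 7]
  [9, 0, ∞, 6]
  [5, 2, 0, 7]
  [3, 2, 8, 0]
Closure =
  [0, 7, 5, 7]
  [9, 0, 14, 6]
  [5, 2, 0, 7]
  [3, 2, 8, 0]

This is the Floyd-Warshall all-pairs shortest-path computation. For each intermediate vertex k = 0, 1, …, 3, update dist[i][j] ← min(dist[i][j], dist[i][k] + dist[k][j]). The final matrix gives, for each (i, j), the minimum total weight of any directed path from i to j (possibly empty when i = j).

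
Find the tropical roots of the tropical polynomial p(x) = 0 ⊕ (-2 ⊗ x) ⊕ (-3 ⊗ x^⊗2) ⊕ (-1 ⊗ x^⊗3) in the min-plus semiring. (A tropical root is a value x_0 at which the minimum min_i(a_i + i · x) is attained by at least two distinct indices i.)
Roots: {-2, 1, 2}

Each tropical root is a break point of the lower envelope of the lines y = a_i + i · x (there are 4 lines, with slopes 0, 1, ..., 3). Only the lines that attain the minimum somewhere contribute to roots; other lines are dominated. Here the surviving (envelope) indices are i = 3, i = 2, i = 1, i = 0.
Intersections between consecutive envelope lines give the roots: for adjacent envelope indices i < j the intersection is x = (a_i − a_j) / (j − i). Reading off the sorted break points: {-2, 1, 2}.
Verification: at each break x_0, at least two indices attain the minimum of min_i(a_i + i · x_0).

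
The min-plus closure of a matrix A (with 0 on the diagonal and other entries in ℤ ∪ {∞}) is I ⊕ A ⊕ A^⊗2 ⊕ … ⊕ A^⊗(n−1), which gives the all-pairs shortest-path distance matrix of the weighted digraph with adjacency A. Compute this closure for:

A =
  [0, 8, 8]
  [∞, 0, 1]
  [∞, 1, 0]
Closure =
  [0, 8, 8]
  [∞, 0, 1]
  [∞, 1, 0]

This is the Floyd-Warshall all-pairs shortest-path computation. For each intermediate vertex k = 0, 1, …, 2, update dist[i][j] ← min(dist[i][j], dist[i][k] + dist[k][j]). The final matrix gives, for each (i, j), the minimum total weight of any directed path from i to j (possibly empty when i = j).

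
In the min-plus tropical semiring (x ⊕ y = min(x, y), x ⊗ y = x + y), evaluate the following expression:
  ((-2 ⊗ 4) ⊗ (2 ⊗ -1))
((-2 ⊗ 4) ⊗ (2 ⊗ -1)) = 3

Expand innermost to outermost. Recall ⊕ takes the minimum of its arguments and ⊗ takes their sum. Working out the expression ((-2 ⊗ 4) ⊗ (2 ⊗ -1)) gives 3.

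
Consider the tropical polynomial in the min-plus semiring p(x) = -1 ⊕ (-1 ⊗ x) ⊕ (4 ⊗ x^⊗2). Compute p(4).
p(4) = -1

A tropical monomial a ⊗ x^⊗i evaluates to a + i · x. Evaluating each term at x = 4:
  Term 0 contributes -1 + 0 · 4 = -1
  Term 1 contributes -1 + 1 · 4 = 3
  Term 2 contributes 4 + 2 · 4 = 12
p(4) = ⊕ of these = min[-1, 3, 12] = -1.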